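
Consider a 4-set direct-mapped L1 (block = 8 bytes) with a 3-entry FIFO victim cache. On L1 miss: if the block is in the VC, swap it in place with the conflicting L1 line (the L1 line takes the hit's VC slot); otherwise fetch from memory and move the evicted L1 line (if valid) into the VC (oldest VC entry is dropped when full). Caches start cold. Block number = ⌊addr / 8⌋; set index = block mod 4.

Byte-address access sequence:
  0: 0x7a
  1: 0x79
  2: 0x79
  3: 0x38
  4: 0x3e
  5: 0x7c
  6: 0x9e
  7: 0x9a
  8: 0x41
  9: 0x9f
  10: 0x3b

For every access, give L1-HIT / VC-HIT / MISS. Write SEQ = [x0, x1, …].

0: 0x7a (blk 15, set 3) → MISS  vc=[]
1: 0x79 (blk 15, set 3) → L1-HIT  vc=[]
2: 0x79 (blk 15, set 3) → L1-HIT  vc=[]
3: 0x38 (blk 7, set 3) → MISS  vc=[15]
4: 0x3e (blk 7, set 3) → L1-HIT  vc=[15]
5: 0x7c (blk 15, set 3) → VC-HIT  vc=[7]
6: 0x9e (blk 19, set 3) → MISS  vc=[7, 15]
7: 0x9a (blk 19, set 3) → L1-HIT  vc=[7, 15]
8: 0x41 (blk 8, set 0) → MISS  vc=[7, 15]
9: 0x9f (blk 19, set 3) → L1-HIT  vc=[7, 15]
10: 0x3b (blk 7, set 3) → VC-HIT  vc=[19, 15]

SEQ = [MISS, L1-HIT, L1-HIT, MISS, L1-HIT, VC-HIT, MISS, L1-HIT, MISS, L1-HIT, VC-HIT]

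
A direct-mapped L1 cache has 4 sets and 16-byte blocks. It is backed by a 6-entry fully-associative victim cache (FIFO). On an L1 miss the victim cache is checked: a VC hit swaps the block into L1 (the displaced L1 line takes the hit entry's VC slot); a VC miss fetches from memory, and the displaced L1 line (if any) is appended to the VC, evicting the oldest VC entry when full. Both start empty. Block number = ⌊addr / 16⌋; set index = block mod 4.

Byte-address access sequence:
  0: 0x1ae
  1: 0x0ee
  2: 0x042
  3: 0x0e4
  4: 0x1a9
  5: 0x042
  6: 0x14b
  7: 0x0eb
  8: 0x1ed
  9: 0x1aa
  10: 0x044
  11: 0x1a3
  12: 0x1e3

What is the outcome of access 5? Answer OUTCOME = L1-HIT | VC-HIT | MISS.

OUTCOME = L1-HIT

0: 0x1ae (blk 26, set 2) → MISS  vc=[]
1: 0xee (blk 14, set 2) → MISS  vc=[26]
2: 0x42 (blk 4, set 0) → MISS  vc=[26]
3: 0xe4 (blk 14, set 2) → L1-HIT  vc=[26]
4: 0x1a9 (blk 26, set 2) → VC-HIT  vc=[14]
5: 0x42 (blk 4, set 0) → L1-HIT  vc=[14]
6: 0x14b (blk 20, set 0) → MISS  vc=[14, 4]
7: 0xeb (blk 14, set 2) → VC-HIT  vc=[26, 4]
8: 0x1ed (blk 30, set 2) → MISS  vc=[26, 4, 14]
9: 0x1aa (blk 26, set 2) → VC-HIT  vc=[30, 4, 14]
10: 0x44 (blk 4, set 0) → VC-HIT  vc=[30, 20, 14]
11: 0x1a3 (blk 26, set 2) → L1-HIT  vc=[30, 20, 14]
12: 0x1e3 (blk 30, set 2) → VC-HIT  vc=[26, 20, 14]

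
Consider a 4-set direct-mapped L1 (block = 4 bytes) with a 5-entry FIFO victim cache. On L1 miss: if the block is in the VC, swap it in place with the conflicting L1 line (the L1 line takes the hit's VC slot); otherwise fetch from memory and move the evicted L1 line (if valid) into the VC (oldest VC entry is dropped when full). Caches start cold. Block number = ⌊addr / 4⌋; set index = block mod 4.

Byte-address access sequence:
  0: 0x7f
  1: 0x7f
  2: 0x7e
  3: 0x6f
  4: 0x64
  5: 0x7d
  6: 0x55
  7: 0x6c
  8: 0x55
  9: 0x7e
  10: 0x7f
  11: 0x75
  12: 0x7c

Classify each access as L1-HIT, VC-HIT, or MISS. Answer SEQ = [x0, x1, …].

0: 0x7f (blk 31, set 3) → MISS  vc=[]
1: 0x7f (blk 31, set 3) → L1-HIT  vc=[]
2: 0x7e (blk 31, set 3) → L1-HIT  vc=[]
3: 0x6f (blk 27, set 3) → MISS  vc=[31]
4: 0x64 (blk 25, set 1) → MISS  vc=[31]
5: 0x7d (blk 31, set 3) → VC-HIT  vc=[27]
6: 0x55 (blk 21, set 1) → MISS  vc=[27, 25]
7: 0x6c (blk 27, set 3) → VC-HIT  vc=[31, 25]
8: 0x55 (blk 21, set 1) → L1-HIT  vc=[31, 25]
9: 0x7e (blk 31, set 3) → VC-HIT  vc=[27, 25]
10: 0x7f (blk 31, set 3) → L1-HIT  vc=[27, 25]
11: 0x75 (blk 29, set 1) → MISS  vc=[27, 25, 21]
12: 0x7c (blk 31, set 3) → L1-HIT  vc=[27, 25, 21]

SEQ = [MISS, L1-HIT, L1-HIT, MISS, MISS, VC-HIT, MISS, VC-HIT, L1-HIT, VC-HIT, L1-HIT, MISS, L1-HIT]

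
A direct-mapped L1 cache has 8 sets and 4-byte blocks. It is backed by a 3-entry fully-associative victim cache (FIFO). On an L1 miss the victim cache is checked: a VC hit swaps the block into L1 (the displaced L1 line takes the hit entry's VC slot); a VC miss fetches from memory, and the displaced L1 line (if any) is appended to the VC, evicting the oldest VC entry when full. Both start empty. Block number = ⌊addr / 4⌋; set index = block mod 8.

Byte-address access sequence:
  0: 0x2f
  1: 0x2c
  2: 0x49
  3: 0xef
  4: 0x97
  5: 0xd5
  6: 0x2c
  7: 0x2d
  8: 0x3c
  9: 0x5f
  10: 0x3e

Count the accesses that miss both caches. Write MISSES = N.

MISSES = 7

0: 0x2f (blk 11, set 3) → MISS  vc=[]
1: 0x2c (blk 11, set 3) → L1-HIT  vc=[]
2: 0x49 (blk 18, set 2) → MISS  vc=[]
3: 0xef (blk 59, set 3) → MISS  vc=[11]
4: 0x97 (blk 37, set 5) → MISS  vc=[11]
5: 0xd5 (blk 53, set 5) → MISS  vc=[11, 37]
6: 0x2c (blk 11, set 3) → VC-HIT  vc=[59, 37]
7: 0x2d (blk 11, set 3) → L1-HIT  vc=[59, 37]
8: 0x3c (blk 15, set 7) → MISS  vc=[59, 37]
9: 0x5f (blk 23, set 7) → MISS  vc=[59, 37, 15]
10: 0x3e (blk 15, set 7) → VC-HIT  vc=[59, 37, 23]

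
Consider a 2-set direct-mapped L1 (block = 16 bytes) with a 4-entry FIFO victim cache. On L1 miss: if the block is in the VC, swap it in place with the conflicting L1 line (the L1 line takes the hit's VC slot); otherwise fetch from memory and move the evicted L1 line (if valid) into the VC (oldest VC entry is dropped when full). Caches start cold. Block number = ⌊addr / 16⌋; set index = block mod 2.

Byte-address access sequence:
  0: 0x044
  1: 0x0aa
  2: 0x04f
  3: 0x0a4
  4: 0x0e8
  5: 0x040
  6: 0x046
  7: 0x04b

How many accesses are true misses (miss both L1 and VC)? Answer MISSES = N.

  [0] addr=0x44 blk=4 s=0: MISS | VC []
  [1] addr=0xaa blk=10 s=0: MISS | VC [4]
  [2] addr=0x4f blk=4 s=0: VC-HIT | VC [10]
  [3] addr=0xa4 blk=10 s=0: VC-HIT | VC [4]
  [4] addr=0xe8 blk=14 s=0: MISS | VC [4, 10]
  [5] addr=0x40 blk=4 s=0: VC-HIT | VC [14, 10]
  [6] addr=0x46 blk=4 s=0: L1-HIT | VC [14, 10]
  [7] addr=0x4b blk=4 s=0: L1-HIT | VC [14, 10]

MISSES = 3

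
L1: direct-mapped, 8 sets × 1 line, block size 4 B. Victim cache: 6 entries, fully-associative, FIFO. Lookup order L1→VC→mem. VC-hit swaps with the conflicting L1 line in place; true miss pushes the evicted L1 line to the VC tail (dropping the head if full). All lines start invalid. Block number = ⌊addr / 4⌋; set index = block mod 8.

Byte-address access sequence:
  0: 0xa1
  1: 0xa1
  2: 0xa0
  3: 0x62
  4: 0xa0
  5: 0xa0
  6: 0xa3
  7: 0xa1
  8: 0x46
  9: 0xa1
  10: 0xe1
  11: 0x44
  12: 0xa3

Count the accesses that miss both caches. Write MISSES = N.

0: 0xa1 (blk 40, set 0) → MISS  vc=[]
1: 0xa1 (blk 40, set 0) → L1-HIT  vc=[]
2: 0xa0 (blk 40, set 0) → L1-HIT  vc=[]
3: 0x62 (blk 24, set 0) → MISS  vc=[40]
4: 0xa0 (blk 40, set 0) → VC-HIT  vc=[24]
5: 0xa0 (blk 40, set 0) → L1-HIT  vc=[24]
6: 0xa3 (blk 40, set 0) → L1-HIT  vc=[24]
7: 0xa1 (blk 40, set 0) → L1-HIT  vc=[24]
8: 0x46 (blk 17, set 1) → MISS  vc=[24]
9: 0xa1 (blk 40, set 0) → L1-HIT  vc=[24]
10: 0xe1 (blk 56, set 0) → MISS  vc=[24, 40]
11: 0x44 (blk 17, set 1) → L1-HIT  vc=[24, 40]
12: 0xa3 (blk 40, set 0) → VC-HIT  vc=[24, 56]

MISSES = 4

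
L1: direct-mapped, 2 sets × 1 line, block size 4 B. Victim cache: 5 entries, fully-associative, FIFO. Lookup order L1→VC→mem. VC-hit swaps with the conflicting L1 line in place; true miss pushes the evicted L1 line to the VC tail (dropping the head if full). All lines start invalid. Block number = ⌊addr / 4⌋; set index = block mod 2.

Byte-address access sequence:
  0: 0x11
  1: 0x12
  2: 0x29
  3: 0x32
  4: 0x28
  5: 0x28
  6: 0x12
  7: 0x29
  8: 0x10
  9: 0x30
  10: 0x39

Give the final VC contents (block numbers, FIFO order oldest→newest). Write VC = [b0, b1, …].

VC = [10, 4, 12]

0: 0x11 (blk 4, set 0) → MISS  vc=[]
1: 0x12 (blk 4, set 0) → L1-HIT  vc=[]
2: 0x29 (blk 10, set 0) → MISS  vc=[4]
3: 0x32 (blk 12, set 0) → MISS  vc=[4, 10]
4: 0x28 (blk 10, set 0) → VC-HIT  vc=[4, 12]
5: 0x28 (blk 10, set 0) → L1-HIT  vc=[4, 12]
6: 0x12 (blk 4, set 0) → VC-HIT  vc=[10, 12]
7: 0x29 (blk 10, set 0) → VC-HIT  vc=[4, 12]
8: 0x10 (blk 4, set 0) → VC-HIT  vc=[10, 12]
9: 0x30 (blk 12, set 0) → VC-HIT  vc=[10, 4]
10: 0x39 (blk 14, set 0) → MISS  vc=[10, 4, 12]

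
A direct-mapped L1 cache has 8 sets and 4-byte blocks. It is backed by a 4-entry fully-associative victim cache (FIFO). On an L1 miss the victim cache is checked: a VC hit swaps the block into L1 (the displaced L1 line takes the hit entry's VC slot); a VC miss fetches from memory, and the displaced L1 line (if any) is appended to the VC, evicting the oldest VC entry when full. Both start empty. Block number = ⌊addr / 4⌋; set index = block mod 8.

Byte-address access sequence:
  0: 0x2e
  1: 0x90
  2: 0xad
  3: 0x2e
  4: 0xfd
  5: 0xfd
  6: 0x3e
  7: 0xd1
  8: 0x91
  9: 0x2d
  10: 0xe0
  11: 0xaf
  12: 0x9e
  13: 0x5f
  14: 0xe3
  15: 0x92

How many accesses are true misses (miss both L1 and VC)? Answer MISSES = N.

  [0] addr=0x2e blk=11 s=3: MISS | VC []
  [1] addr=0x90 blk=36 s=4: MISS | VC []
  [2] addr=0xad blk=43 s=3: MISS | VC [11]
  [3] addr=0x2e blk=11 s=3: VC-HIT | VC [43]
  [4] addr=0xfd blk=63 s=7: MISS | VC [43]
  [5] addr=0xfd blk=63 s=7: L1-HIT | VC [43]
  [6] addr=0x3e blk=15 s=7: MISS | VC [43, 63]
  [7] addr=0xd1 blk=52 s=4: MISS | VC [43, 63, 36]
  [8] addr=0x91 blk=36 s=4: VC-HIT | VC [43, 63, 52]
  [9] addr=0x2d blk=11 s=3: L1-HIT | VC [43, 63, 52]
  [10] addr=0xe0 blk=56 s=0: MISS | VC [43, 63, 52]
  [11] addr=0xaf blk=43 s=3: VC-HIT | VC [11, 63, 52]
  [12] addr=0x9e blk=39 s=7: MISS | VC [11, 63, 52, 15]
  [13] addr=0x5f blk=23 s=7: MISS | VC [63, 52, 15, 39]
  [14] addr=0xe3 blk=56 s=0: L1-HIT | VC [63, 52, 15, 39]
  [15] addr=0x92 blk=36 s=4: L1-HIT | VC [63, 52, 15, 39]

MISSES = 9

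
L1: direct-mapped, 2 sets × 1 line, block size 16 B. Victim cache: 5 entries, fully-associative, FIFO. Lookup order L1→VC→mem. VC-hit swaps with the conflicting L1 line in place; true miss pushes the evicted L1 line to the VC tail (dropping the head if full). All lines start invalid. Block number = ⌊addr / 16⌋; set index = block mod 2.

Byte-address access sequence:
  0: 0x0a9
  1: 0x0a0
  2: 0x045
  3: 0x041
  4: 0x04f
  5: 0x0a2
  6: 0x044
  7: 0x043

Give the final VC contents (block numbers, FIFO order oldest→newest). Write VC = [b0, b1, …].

0: 0xa9 (blk 10, set 0) → MISS  vc=[]
1: 0xa0 (blk 10, set 0) → L1-HIT  vc=[]
2: 0x45 (blk 4, set 0) → MISS  vc=[10]
3: 0x41 (blk 4, set 0) → L1-HIT  vc=[10]
4: 0x4f (blk 4, set 0) → L1-HIT  vc=[10]
5: 0xa2 (blk 10, set 0) → VC-HIT  vc=[4]
6: 0x44 (blk 4, set 0) → VC-HIT  vc=[10]
7: 0x43 (blk 4, set 0) → L1-HIT  vc=[10]

VC = [10]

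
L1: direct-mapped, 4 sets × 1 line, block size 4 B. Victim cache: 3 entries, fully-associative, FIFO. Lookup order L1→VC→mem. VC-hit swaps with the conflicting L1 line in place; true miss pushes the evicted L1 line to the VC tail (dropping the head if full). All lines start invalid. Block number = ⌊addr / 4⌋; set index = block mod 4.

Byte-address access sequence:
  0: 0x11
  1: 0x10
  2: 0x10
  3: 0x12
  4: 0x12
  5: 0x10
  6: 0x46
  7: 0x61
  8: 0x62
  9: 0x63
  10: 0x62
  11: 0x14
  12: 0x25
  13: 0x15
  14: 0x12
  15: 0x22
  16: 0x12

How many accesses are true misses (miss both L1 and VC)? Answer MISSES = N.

0: 0x11 (blk 4, set 0) → MISS  vc=[]
1: 0x10 (blk 4, set 0) → L1-HIT  vc=[]
2: 0x10 (blk 4, set 0) → L1-HIT  vc=[]
3: 0x12 (blk 4, set 0) → L1-HIT  vc=[]
4: 0x12 (blk 4, set 0) → L1-HIT  vc=[]
5: 0x10 (blk 4, set 0) → L1-HIT  vc=[]
6: 0x46 (blk 17, set 1) → MISS  vc=[]
7: 0x61 (blk 24, set 0) → MISS  vc=[4]
8: 0x62 (blk 24, set 0) → L1-HIT  vc=[4]
9: 0x63 (blk 24, set 0) → L1-HIT  vc=[4]
10: 0x62 (blk 24, set 0) → L1-HIT  vc=[4]
11: 0x14 (blk 5, set 1) → MISS  vc=[4, 17]
12: 0x25 (blk 9, set 1) → MISS  vc=[4, 17, 5]
13: 0x15 (blk 5, set 1) → VC-HIT  vc=[4, 17, 9]
14: 0x12 (blk 4, set 0) → VC-HIT  vc=[24, 17, 9]
15: 0x22 (blk 8, set 0) → MISS  vc=[17, 9, 4]
16: 0x12 (blk 4, set 0) → VC-HIT  vc=[17, 9, 8]

MISSES = 6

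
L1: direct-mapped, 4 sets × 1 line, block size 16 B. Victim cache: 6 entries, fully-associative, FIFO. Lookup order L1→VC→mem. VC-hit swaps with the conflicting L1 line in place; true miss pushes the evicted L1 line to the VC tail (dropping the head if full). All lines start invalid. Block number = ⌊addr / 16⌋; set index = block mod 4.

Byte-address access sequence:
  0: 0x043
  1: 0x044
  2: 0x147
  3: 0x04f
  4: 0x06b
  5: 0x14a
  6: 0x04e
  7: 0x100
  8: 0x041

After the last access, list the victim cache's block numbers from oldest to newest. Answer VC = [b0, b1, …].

VC = [20, 16]

#0 0x43→b4/s0 MISS; vc=[]
#1 0x44→b4/s0 L1-HIT; vc=[]
#2 0x147→b20/s0 MISS; vc=[4]
#3 0x4f→b4/s0 VC-HIT; vc=[20]
#4 0x6b→b6/s2 MISS; vc=[20]
#5 0x14a→b20/s0 VC-HIT; vc=[4]
#6 0x4e→b4/s0 VC-HIT; vc=[20]
#7 0x100→b16/s0 MISS; vc=[20,4]
#8 0x41→b4/s0 VC-HIT; vc=[20,16]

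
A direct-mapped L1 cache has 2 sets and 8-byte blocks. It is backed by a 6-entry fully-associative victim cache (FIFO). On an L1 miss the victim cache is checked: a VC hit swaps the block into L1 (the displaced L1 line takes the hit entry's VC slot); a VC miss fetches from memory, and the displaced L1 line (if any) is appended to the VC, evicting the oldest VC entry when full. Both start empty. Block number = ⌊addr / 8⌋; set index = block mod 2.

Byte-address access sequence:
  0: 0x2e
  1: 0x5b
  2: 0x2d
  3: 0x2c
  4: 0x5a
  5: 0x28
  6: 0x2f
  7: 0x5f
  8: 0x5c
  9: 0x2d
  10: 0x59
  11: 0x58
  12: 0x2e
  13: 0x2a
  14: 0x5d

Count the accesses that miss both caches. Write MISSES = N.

0: 0x2e (blk 5, set 1) → MISS  vc=[]
1: 0x5b (blk 11, set 1) → MISS  vc=[5]
2: 0x2d (blk 5, set 1) → VC-HIT  vc=[11]
3: 0x2c (blk 5, set 1) → L1-HIT  vc=[11]
4: 0x5a (blk 11, set 1) → VC-HIT  vc=[5]
5: 0x28 (blk 5, set 1) → VC-HIT  vc=[11]
6: 0x2f (blk 5, set 1) → L1-HIT  vc=[11]
7: 0x5f (blk 11, set 1) → VC-HIT  vc=[5]
8: 0x5c (blk 11, set 1) → L1-HIT  vc=[5]
9: 0x2d (blk 5, set 1) → VC-HIT  vc=[11]
10: 0x59 (blk 11, set 1) → VC-HIT  vc=[5]
11: 0x58 (blk 11, set 1) → L1-HIT  vc=[5]
12: 0x2e (blk 5, set 1) → VC-HIT  vc=[11]
13: 0x2a (blk 5, set 1) → L1-HIT  vc=[11]
14: 0x5d (blk 11, set 1) → VC-HIT  vc=[5]

MISSES = 2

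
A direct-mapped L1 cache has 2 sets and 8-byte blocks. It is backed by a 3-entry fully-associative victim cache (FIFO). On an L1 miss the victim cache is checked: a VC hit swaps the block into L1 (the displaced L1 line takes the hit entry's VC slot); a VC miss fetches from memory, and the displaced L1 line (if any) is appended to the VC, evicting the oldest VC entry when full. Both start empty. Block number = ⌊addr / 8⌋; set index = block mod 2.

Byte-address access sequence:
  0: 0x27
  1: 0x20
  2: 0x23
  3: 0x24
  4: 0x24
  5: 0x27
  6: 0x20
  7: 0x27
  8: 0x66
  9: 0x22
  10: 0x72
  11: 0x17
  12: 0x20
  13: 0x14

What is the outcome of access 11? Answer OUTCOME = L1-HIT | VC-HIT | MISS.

  [0] addr=0x27 blk=4 s=0: MISS | VC []
  [1] addr=0x20 blk=4 s=0: L1-HIT | VC []
  [2] addr=0x23 blk=4 s=0: L1-HIT | VC []
  [3] addr=0x24 blk=4 s=0: L1-HIT | VC []
  [4] addr=0x24 blk=4 s=0: L1-HIT | VC []
  [5] addr=0x27 blk=4 s=0: L1-HIT | VC []
  [6] addr=0x20 blk=4 s=0: L1-HIT | VC []
  [7] addr=0x27 blk=4 s=0: L1-HIT | VC []
  [8] addr=0x66 blk=12 s=0: MISS | VC [4]
  [9] addr=0x22 blk=4 s=0: VC-HIT | VC [12]
  [10] addr=0x72 blk=14 s=0: MISS | VC [12, 4]
  [11] addr=0x17 blk=2 s=0: MISS | VC [12, 4, 14]
  [12] addr=0x20 blk=4 s=0: VC-HIT | VC [12, 2, 14]
  [13] addr=0x14 blk=2 s=0: VC-HIT | VC [12, 4, 14]

OUTCOME = MISS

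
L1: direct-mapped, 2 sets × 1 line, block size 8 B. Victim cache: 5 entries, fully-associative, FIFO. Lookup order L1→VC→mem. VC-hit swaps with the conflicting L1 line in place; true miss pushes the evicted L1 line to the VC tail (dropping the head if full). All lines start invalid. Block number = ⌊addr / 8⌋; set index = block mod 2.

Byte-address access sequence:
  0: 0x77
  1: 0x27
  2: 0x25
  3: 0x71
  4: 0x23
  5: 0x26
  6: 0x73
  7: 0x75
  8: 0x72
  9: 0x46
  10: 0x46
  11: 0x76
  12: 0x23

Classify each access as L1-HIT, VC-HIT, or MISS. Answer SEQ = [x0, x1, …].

SEQ = [MISS, MISS, L1-HIT, VC-HIT, VC-HIT, L1-HIT, VC-HIT, L1-HIT, L1-HIT, MISS, L1-HIT, VC-HIT, VC-HIT]

  [0] addr=0x77 blk=14 s=0: MISS | VC []
  [1] addr=0x27 blk=4 s=0: MISS | VC [14]
  [2] addr=0x25 blk=4 s=0: L1-HIT | VC [14]
  [3] addr=0x71 blk=14 s=0: VC-HIT | VC [4]
  [4] addr=0x23 blk=4 s=0: VC-HIT | VC [14]
  [5] addr=0x26 blk=4 s=0: L1-HIT | VC [14]
  [6] addr=0x73 blk=14 s=0: VC-HIT | VC [4]
  [7] addr=0x75 blk=14 s=0: L1-HIT | VC [4]
  [8] addr=0x72 blk=14 s=0: L1-HIT | VC [4]
  [9] addr=0x46 blk=8 s=0: MISS | VC [4, 14]
  [10] addr=0x46 blk=8 s=0: L1-HIT | VC [4, 14]
  [11] addr=0x76 blk=14 s=0: VC-HIT | VC [4, 8]
  [12] addr=0x23 blk=4 s=0: VC-HIT | VC [14, 8]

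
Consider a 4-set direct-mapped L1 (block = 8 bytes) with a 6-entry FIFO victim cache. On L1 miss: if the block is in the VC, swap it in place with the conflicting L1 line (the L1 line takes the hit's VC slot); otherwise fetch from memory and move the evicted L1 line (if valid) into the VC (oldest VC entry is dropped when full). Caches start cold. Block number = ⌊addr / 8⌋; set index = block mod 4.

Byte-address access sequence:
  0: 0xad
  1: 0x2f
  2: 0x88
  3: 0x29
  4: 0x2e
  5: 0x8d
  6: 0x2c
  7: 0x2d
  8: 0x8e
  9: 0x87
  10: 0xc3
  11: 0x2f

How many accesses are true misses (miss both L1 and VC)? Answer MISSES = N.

MISSES = 5

0: 0xad (blk 21, set 1) → MISS  vc=[]
1: 0x2f (blk 5, set 1) → MISS  vc=[21]
2: 0x88 (blk 17, set 1) → MISS  vc=[21, 5]
3: 0x29 (blk 5, set 1) → VC-HIT  vc=[21, 17]
4: 0x2e (blk 5, set 1) → L1-HIT  vc=[21, 17]
5: 0x8d (blk 17, set 1) → VC-HIT  vc=[21, 5]
6: 0x2c (blk 5, set 1) → VC-HIT  vc=[21, 17]
7: 0x2d (blk 5, set 1) → L1-HIT  vc=[21, 17]
8: 0x8e (blk 17, set 1) → VC-HIT  vc=[21, 5]
9: 0x87 (blk 16, set 0) → MISS  vc=[21, 5]
10: 0xc3 (blk 24, set 0) → MISS  vc=[21, 5, 16]
11: 0x2f (blk 5, set 1) → VC-HIT  vc=[21, 17, 16]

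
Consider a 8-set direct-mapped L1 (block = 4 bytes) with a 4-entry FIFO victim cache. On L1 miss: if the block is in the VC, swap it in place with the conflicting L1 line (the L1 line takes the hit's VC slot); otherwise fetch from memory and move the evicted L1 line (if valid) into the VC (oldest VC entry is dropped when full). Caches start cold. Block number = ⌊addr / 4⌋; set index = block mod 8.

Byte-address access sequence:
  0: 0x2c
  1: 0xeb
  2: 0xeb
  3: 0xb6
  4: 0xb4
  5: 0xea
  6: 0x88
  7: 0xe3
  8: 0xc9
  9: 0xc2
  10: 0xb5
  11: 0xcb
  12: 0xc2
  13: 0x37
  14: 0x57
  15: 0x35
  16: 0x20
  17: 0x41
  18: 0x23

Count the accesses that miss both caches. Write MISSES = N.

#0 0x2c→b11/s3 MISS; vc=[]
#1 0xeb→b58/s2 MISS; vc=[]
#2 0xeb→b58/s2 L1-HIT; vc=[]
#3 0xb6→b45/s5 MISS; vc=[]
#4 0xb4→b45/s5 L1-HIT; vc=[]
#5 0xea→b58/s2 L1-HIT; vc=[]
#6 0x88→b34/s2 MISS; vc=[58]
#7 0xe3→b56/s0 MISS; vc=[58]
#8 0xc9→b50/s2 MISS; vc=[58,34]
#9 0xc2→b48/s0 MISS; vc=[58,34,56]
#10 0xb5→b45/s5 L1-HIT; vc=[58,34,56]
#11 0xcb→b50/s2 L1-HIT; vc=[58,34,56]
#12 0xc2→b48/s0 L1-HIT; vc=[58,34,56]
#13 0x37→b13/s5 MISS; vc=[58,34,56,45]
#14 0x57→b21/s5 MISS; vc=[34,56,45,13]
#15 0x35→b13/s5 VC-HIT; vc=[34,56,45,21]
#16 0x20→b8/s0 MISS; vc=[56,45,21,48]
#17 0x41→b16/s0 MISS; vc=[45,21,48,8]
#18 0x23→b8/s0 VC-HIT; vc=[45,21,48,16]

MISSES = 11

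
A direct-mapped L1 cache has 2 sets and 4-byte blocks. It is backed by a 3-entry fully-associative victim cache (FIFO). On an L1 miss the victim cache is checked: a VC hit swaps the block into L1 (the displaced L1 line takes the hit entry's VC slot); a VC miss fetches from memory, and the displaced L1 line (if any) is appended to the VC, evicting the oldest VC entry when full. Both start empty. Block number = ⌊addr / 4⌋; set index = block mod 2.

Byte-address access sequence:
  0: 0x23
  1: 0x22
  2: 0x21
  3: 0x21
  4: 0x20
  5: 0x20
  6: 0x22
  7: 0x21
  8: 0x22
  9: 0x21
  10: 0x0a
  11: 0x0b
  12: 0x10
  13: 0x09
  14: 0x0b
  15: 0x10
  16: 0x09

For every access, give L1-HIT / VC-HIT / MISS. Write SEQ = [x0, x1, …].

SEQ = [MISS, L1-HIT, L1-HIT, L1-HIT, L1-HIT, L1-HIT, L1-HIT, L1-HIT, L1-HIT, L1-HIT, MISS, L1-HIT, MISS, VC-HIT, L1-HIT, VC-HIT, VC-HIT]

  [0] addr=0x23 blk=8 s=0: MISS | VC []
  [1] addr=0x22 blk=8 s=0: L1-HIT | VC []
  [2] addr=0x21 blk=8 s=0: L1-HIT | VC []
  [3] addr=0x21 blk=8 s=0: L1-HIT | VC []
  [4] addr=0x20 blk=8 s=0: L1-HIT | VC []
  [5] addr=0x20 blk=8 s=0: L1-HIT | VC []
  [6] addr=0x22 blk=8 s=0: L1-HIT | VC []
  [7] addr=0x21 blk=8 s=0: L1-HIT | VC []
  [8] addr=0x22 blk=8 s=0: L1-HIT | VC []
  [9] addr=0x21 blk=8 s=0: L1-HIT | VC []
  [10] addr=0xa blk=2 s=0: MISS | VC [8]
  [11] addr=0xb blk=2 s=0: L1-HIT | VC [8]
  [12] addr=0x10 blk=4 s=0: MISS | VC [8, 2]
  [13] addr=0x9 blk=2 s=0: VC-HIT | VC [8, 4]
  [14] addr=0xb blk=2 s=0: L1-HIT | VC [8, 4]
  [15] addr=0x10 blk=4 s=0: VC-HIT | VC [8, 2]
  [16] addr=0x9 blk=2 s=0: VC-HIT | VC [8, 4]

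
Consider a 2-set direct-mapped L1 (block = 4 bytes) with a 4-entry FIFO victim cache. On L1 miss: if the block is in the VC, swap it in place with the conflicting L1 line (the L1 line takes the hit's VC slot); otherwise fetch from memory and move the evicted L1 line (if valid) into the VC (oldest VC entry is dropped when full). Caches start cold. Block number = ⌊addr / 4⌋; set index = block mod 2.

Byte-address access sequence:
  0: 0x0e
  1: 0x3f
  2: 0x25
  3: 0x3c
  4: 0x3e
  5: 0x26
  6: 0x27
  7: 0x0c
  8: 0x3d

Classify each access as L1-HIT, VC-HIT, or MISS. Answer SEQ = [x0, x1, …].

0: 0xe (blk 3, set 1) → MISS  vc=[]
1: 0x3f (blk 15, set 1) → MISS  vc=[3]
2: 0x25 (blk 9, set 1) → MISS  vc=[3, 15]
3: 0x3c (blk 15, set 1) → VC-HIT  vc=[3, 9]
4: 0x3e (blk 15, set 1) → L1-HIT  vc=[3, 9]
5: 0x26 (blk 9, set 1) → VC-HIT  vc=[3, 15]
6: 0x27 (blk 9, set 1) → L1-HIT  vc=[3, 15]
7: 0xc (blk 3, set 1) → VC-HIT  vc=[9, 15]
8: 0x3d (blk 15, set 1) → VC-HIT  vc=[9, 3]

SEQ = [MISS, MISS, MISS, VC-HIT, L1-HIT, VC-HIT, L1-HIT, VC-HIT, VC-HIT]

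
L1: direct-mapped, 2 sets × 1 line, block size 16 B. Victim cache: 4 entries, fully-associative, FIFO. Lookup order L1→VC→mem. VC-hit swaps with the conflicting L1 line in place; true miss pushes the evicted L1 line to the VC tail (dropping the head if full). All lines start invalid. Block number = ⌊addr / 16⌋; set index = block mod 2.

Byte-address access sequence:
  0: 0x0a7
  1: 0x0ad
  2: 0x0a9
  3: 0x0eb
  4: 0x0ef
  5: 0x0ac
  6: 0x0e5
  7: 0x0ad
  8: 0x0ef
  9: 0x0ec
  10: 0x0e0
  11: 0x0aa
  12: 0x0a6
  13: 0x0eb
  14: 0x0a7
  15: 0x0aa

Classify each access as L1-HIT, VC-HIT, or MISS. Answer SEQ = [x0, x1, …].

SEQ = [MISS, L1-HIT, L1-HIT, MISS, L1-HIT, VC-HIT, VC-HIT, VC-HIT, VC-HIT, L1-HIT, L1-HIT, VC-HIT, L1-HIT, VC-HIT, VC-HIT, L1-HIT]

0: 0xa7 (blk 10, set 0) → MISS  vc=[]
1: 0xad (blk 10, set 0) → L1-HIT  vc=[]
2: 0xa9 (blk 10, set 0) → L1-HIT  vc=[]
3: 0xeb (blk 14, set 0) → MISS  vc=[10]
4: 0xef (blk 14, set 0) → L1-HIT  vc=[10]
5: 0xac (blk 10, set 0) → VC-HIT  vc=[14]
6: 0xe5 (blk 14, set 0) → VC-HIT  vc=[10]
7: 0xad (blk 10, set 0) → VC-HIT  vc=[14]
8: 0xef (blk 14, set 0) → VC-HIT  vc=[10]
9: 0xec (blk 14, set 0) → L1-HIT  vc=[10]
10: 0xe0 (blk 14, set 0) → L1-HIT  vc=[10]
11: 0xaa (blk 10, set 0) → VC-HIT  vc=[14]
12: 0xa6 (blk 10, set 0) → L1-HIT  vc=[14]
13: 0xeb (blk 14, set 0) → VC-HIT  vc=[10]
14: 0xa7 (blk 10, set 0) → VC-HIT  vc=[14]
15: 0xaa (blk 10, set 0) → L1-HIT  vc=[14]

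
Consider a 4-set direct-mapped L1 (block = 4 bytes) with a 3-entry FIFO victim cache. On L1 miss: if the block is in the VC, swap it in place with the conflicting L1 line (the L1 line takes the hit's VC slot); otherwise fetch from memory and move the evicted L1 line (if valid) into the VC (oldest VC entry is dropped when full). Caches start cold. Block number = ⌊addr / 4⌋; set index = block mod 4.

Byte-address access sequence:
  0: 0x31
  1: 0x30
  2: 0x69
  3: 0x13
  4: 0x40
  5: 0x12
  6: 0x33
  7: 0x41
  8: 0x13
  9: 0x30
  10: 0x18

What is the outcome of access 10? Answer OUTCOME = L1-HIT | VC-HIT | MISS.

#0 0x31→b12/s0 MISS; vc=[]
#1 0x30→b12/s0 L1-HIT; vc=[]
#2 0x69→b26/s2 MISS; vc=[]
#3 0x13→b4/s0 MISS; vc=[12]
#4 0x40→b16/s0 MISS; vc=[12,4]
#5 0x12→b4/s0 VC-HIT; vc=[12,16]
#6 0x33→b12/s0 VC-HIT; vc=[4,16]
#7 0x41→b16/s0 VC-HIT; vc=[4,12]
#8 0x13→b4/s0 VC-HIT; vc=[16,12]
#9 0x30→b12/s0 VC-HIT; vc=[16,4]
#10 0x18→b6/s2 MISS; vc=[16,4,26]

OUTCOME = MISS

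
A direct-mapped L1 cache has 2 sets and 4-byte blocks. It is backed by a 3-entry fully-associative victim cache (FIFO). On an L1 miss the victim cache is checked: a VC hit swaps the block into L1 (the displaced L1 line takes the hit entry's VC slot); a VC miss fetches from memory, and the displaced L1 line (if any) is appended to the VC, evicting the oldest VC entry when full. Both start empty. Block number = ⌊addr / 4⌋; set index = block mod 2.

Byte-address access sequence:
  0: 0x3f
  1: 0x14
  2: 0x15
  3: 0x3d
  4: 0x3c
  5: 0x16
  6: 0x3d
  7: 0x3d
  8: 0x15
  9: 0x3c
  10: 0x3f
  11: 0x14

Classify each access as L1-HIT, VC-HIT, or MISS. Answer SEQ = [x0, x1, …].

  [0] addr=0x3f blk=15 s=1: MISS | VC []
  [1] addr=0x14 blk=5 s=1: MISS | VC [15]
  [2] addr=0x15 blk=5 s=1: L1-HIT | VC [15]
  [3] addr=0x3d blk=15 s=1: VC-HIT | VC [5]
  [4] addr=0x3c blk=15 s=1: L1-HIT | VC [5]
  [5] addr=0x16 blk=5 s=1: VC-HIT | VC [15]
  [6] addr=0x3d blk=15 s=1: VC-HIT | VC [5]
  [7] addr=0x3d blk=15 s=1: L1-HIT | VC [5]
  [8] addr=0x15 blk=5 s=1: VC-HIT | VC [15]
  [9] addr=0x3c blk=15 s=1: VC-HIT | VC [5]
  [10] addr=0x3f blk=15 s=1: L1-HIT | VC [5]
  [11] addr=0x14 blk=5 s=1: VC-HIT | VC [15]

SEQ = [MISS, MISS, L1-HIT, VC-HIT, L1-HIT, VC-HIT, VC-HIT, L1-HIT, VC-HIT, VC-HIT, L1-HIT, VC-HIT]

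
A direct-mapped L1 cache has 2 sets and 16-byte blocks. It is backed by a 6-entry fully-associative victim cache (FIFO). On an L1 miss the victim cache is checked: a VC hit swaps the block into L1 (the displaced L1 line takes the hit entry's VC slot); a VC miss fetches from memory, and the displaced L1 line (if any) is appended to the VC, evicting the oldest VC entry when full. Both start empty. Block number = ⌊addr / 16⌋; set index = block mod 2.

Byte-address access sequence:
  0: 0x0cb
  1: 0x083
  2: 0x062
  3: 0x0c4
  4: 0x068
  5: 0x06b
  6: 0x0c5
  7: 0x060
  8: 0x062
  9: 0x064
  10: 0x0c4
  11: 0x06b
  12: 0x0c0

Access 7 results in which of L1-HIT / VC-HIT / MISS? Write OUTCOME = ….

#0 0xcb→b12/s0 MISS; vc=[]
#1 0x83→b8/s0 MISS; vc=[12]
#2 0x62→b6/s0 MISS; vc=[12,8]
#3 0xc4→b12/s0 VC-HIT; vc=[6,8]
#4 0x68→b6/s0 VC-HIT; vc=[12,8]
#5 0x6b→b6/s0 L1-HIT; vc=[12,8]
#6 0xc5→b12/s0 VC-HIT; vc=[6,8]
#7 0x60→b6/s0 VC-HIT; vc=[12,8]
#8 0x62→b6/s0 L1-HIT; vc=[12,8]
#9 0x64→b6/s0 L1-HIT; vc=[12,8]
#10 0xc4→b12/s0 VC-HIT; vc=[6,8]
#11 0x6b→b6/s0 VC-HIT; vc=[12,8]
#12 0xc0→b12/s0 VC-HIT; vc=[6,8]

OUTCOME = VC-HIT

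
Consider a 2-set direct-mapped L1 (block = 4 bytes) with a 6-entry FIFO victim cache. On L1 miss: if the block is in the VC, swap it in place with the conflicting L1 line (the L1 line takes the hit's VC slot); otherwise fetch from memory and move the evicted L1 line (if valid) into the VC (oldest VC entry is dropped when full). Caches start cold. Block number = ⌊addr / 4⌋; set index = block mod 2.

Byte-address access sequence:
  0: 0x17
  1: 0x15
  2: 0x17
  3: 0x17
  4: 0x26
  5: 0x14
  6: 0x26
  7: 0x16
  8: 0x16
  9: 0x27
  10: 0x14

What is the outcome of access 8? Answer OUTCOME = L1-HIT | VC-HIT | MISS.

OUTCOME = L1-HIT

#0 0x17→b5/s1 MISS; vc=[]
#1 0x15→b5/s1 L1-HIT; vc=[]
#2 0x17→b5/s1 L1-HIT; vc=[]
#3 0x17→b5/s1 L1-HIT; vc=[]
#4 0x26→b9/s1 MISS; vc=[5]
#5 0x14→b5/s1 VC-HIT; vc=[9]
#6 0x26→b9/s1 VC-HIT; vc=[5]
#7 0x16→b5/s1 VC-HIT; vc=[9]
#8 0x16→b5/s1 L1-HIT; vc=[9]
#9 0x27→b9/s1 VC-HIT; vc=[5]
#10 0x14→b5/s1 VC-HIT; vc=[9]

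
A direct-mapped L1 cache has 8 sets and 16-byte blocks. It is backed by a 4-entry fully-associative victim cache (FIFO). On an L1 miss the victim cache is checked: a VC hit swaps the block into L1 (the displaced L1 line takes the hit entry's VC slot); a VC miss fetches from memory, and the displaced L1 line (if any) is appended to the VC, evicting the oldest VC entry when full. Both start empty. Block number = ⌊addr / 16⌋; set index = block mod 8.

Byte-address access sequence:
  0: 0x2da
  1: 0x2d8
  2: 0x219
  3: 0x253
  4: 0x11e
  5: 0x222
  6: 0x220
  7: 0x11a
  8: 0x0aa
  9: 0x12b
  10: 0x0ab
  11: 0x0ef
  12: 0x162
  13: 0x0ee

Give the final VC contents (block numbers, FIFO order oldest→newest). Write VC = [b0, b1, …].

VC = [33, 34, 18, 22]

0: 0x2da (blk 45, set 5) → MISS  vc=[]
1: 0x2d8 (blk 45, set 5) → L1-HIT  vc=[]
2: 0x219 (blk 33, set 1) → MISS  vc=[]
3: 0x253 (blk 37, set 5) → MISS  vc=[45]
4: 0x11e (blk 17, set 1) → MISS  vc=[45, 33]
5: 0x222 (blk 34, set 2) → MISS  vc=[45, 33]
6: 0x220 (blk 34, set 2) → L1-HIT  vc=[45, 33]
7: 0x11a (blk 17, set 1) → L1-HIT  vc=[45, 33]
8: 0xaa (blk 10, set 2) → MISS  vc=[45, 33, 34]
9: 0x12b (blk 18, set 2) → MISS  vc=[45, 33, 34, 10]
10: 0xab (blk 10, set 2) → VC-HIT  vc=[45, 33, 34, 18]
11: 0xef (blk 14, set 6) → MISS  vc=[45, 33, 34, 18]
12: 0x162 (blk 22, set 6) → MISS  vc=[33, 34, 18, 14]
13: 0xee (blk 14, set 6) → VC-HIT  vc=[33, 34, 18, 22]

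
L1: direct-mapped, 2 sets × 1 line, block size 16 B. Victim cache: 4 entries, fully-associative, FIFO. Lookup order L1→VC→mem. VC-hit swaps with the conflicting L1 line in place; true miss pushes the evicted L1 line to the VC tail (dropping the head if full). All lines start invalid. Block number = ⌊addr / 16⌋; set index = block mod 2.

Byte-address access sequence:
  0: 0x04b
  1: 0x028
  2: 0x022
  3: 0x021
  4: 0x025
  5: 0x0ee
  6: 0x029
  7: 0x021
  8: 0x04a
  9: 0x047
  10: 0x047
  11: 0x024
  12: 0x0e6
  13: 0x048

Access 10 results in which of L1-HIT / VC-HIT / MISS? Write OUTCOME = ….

0: 0x4b (blk 4, set 0) → MISS  vc=[]
1: 0x28 (blk 2, set 0) → MISS  vc=[4]
2: 0x22 (blk 2, set 0) → L1-HIT  vc=[4]
3: 0x21 (blk 2, set 0) → L1-HIT  vc=[4]
4: 0x25 (blk 2, set 0) → L1-HIT  vc=[4]
5: 0xee (blk 14, set 0) → MISS  vc=[4, 2]
6: 0x29 (blk 2, set 0) → VC-HIT  vc=[4, 14]
7: 0x21 (blk 2, set 0) → L1-HIT  vc=[4, 14]
8: 0x4a (blk 4, set 0) → VC-HIT  vc=[2, 14]
9: 0x47 (blk 4, set 0) → L1-HIT  vc=[2, 14]
10: 0x47 (blk 4, set 0) → L1-HIT  vc=[2, 14]
11: 0x24 (blk 2, set 0) → VC-HIT  vc=[4, 14]
12: 0xe6 (blk 14, set 0) → VC-HIT  vc=[4, 2]
13: 0x48 (blk 4, set 0) → VC-HIT  vc=[14, 2]

OUTCOME = L1-HIT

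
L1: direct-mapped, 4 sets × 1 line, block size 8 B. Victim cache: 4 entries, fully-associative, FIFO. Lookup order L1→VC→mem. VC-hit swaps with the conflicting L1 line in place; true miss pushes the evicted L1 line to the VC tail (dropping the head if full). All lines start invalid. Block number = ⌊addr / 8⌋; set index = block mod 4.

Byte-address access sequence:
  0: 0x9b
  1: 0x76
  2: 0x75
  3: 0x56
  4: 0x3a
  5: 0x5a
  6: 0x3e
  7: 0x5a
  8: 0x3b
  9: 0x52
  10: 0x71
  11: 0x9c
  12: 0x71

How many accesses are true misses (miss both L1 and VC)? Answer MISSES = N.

  [0] addr=0x9b blk=19 s=3: MISS | VC []
  [1] addr=0x76 blk=14 s=2: MISS | VC []
  [2] addr=0x75 blk=14 s=2: L1-HIT | VC []
  [3] addr=0x56 blk=10 s=2: MISS | VC [14]
  [4] addr=0x3a blk=7 s=3: MISS | VC [14, 19]
  [5] addr=0x5a blk=11 s=3: MISS | VC [14, 19, 7]
  [6] addr=0x3e blk=7 s=3: VC-HIT | VC [14, 19, 11]
  [7] addr=0x5a blk=11 s=3: VC-HIT | VC [14, 19, 7]
  [8] addr=0x3b blk=7 s=3: VC-HIT | VC [14, 19, 11]
  [9] addr=0x52 blk=10 s=2: L1-HIT | VC [14, 19, 11]
  [10] addr=0x71 blk=14 s=2: VC-HIT | VC [10, 19, 11]
  [11] addr=0x9c blk=19 s=3: VC-HIT | VC [10, 7, 11]
  [12] addr=0x71 blk=14 s=2: L1-HIT | VC [10, 7, 11]

MISSES = 5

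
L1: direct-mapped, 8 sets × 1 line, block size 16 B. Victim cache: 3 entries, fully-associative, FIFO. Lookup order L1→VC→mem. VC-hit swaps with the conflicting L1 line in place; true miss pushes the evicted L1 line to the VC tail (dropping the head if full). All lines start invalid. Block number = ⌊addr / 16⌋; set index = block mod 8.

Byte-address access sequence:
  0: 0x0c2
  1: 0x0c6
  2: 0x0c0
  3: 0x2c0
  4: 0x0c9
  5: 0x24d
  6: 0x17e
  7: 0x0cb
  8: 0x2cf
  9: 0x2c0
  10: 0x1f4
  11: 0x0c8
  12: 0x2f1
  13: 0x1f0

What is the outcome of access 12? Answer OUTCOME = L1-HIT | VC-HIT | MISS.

  [0] addr=0xc2 blk=12 s=4: MISS | VC []
  [1] addr=0xc6 blk=12 s=4: L1-HIT | VC []
  [2] addr=0xc0 blk=12 s=4: L1-HIT | VC []
  [3] addr=0x2c0 blk=44 s=4: MISS | VC [12]
  [4] addr=0xc9 blk=12 s=4: VC-HIT | VC [44]
  [5] addr=0x24d blk=36 s=4: MISS | VC [44, 12]
  [6] addr=0x17e blk=23 s=7: MISS | VC [44, 12]
  [7] addr=0xcb blk=12 s=4: VC-HIT | VC [44, 36]
  [8] addr=0x2cf blk=44 s=4: VC-HIT | VC [12, 36]
  [9] addr=0x2c0 blk=44 s=4: L1-HIT | VC [12, 36]
  [10] addr=0x1f4 blk=31 s=7: MISS | VC [12, 36, 23]
  [11] addr=0xc8 blk=12 s=4: VC-HIT | VC [44, 36, 23]
  [12] addr=0x2f1 blk=47 s=7: MISS | VC [36, 23, 31]
  [13] addr=0x1f0 blk=31 s=7: VC-HIT | VC [36, 23, 47]

OUTCOME = MISS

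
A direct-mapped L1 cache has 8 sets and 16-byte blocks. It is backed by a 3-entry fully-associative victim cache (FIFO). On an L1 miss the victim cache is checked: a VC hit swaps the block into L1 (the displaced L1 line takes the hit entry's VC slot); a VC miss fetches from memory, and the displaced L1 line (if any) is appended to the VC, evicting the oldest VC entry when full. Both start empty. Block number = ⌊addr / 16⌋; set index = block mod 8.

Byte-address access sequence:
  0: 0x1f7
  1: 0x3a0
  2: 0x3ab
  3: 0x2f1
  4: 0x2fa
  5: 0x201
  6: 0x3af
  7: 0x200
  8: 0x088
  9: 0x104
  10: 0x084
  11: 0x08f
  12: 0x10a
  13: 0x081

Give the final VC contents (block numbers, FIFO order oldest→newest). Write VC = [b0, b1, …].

0: 0x1f7 (blk 31, set 7) → MISS  vc=[]
1: 0x3a0 (blk 58, set 2) → MISS  vc=[]
2: 0x3ab (blk 58, set 2) → L1-HIT  vc=[]
3: 0x2f1 (blk 47, set 7) → MISS  vc=[31]
4: 0x2fa (blk 47, set 7) → L1-HIT  vc=[31]
5: 0x201 (blk 32, set 0) → MISS  vc=[31]
6: 0x3af (blk 58, set 2) → L1-HIT  vc=[31]
7: 0x200 (blk 32, set 0) → L1-HIT  vc=[31]
8: 0x88 (blk 8, set 0) → MISS  vc=[31, 32]
9: 0x104 (blk 16, set 0) → MISS  vc=[31, 32, 8]
10: 0x84 (blk 8, set 0) → VC-HIT  vc=[31, 32, 16]
11: 0x8f (blk 8, set 0) → L1-HIT  vc=[31, 32, 16]
12: 0x10a (blk 16, set 0) → VC-HIT  vc=[31, 32, 8]
13: 0x81 (blk 8, set 0) → VC-HIT  vc=[31, 32, 16]

VC = [31, 32, 16]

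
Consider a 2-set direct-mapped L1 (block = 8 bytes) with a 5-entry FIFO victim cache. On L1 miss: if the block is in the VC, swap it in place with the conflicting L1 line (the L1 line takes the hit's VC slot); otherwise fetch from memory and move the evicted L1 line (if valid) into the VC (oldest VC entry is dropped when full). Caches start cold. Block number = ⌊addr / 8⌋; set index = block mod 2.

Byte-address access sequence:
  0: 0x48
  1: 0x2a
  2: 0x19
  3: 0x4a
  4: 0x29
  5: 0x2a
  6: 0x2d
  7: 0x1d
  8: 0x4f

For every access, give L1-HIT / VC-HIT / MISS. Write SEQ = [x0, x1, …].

SEQ = [MISS, MISS, MISS, VC-HIT, VC-HIT, L1-HIT, L1-HIT, VC-HIT, VC-HIT]

#0 0x48→b9/s1 MISS; vc=[]
#1 0x2a→b5/s1 MISS; vc=[9]
#2 0x19→b3/s1 MISS; vc=[9,5]
#3 0x4a→b9/s1 VC-HIT; vc=[3,5]
#4 0x29→b5/s1 VC-HIT; vc=[3,9]
#5 0x2a→b5/s1 L1-HIT; vc=[3,9]
#6 0x2d→b5/s1 L1-HIT; vc=[3,9]
#7 0x1d→b3/s1 VC-HIT; vc=[5,9]
#8 0x4f→b9/s1 VC-HIT; vc=[5,3]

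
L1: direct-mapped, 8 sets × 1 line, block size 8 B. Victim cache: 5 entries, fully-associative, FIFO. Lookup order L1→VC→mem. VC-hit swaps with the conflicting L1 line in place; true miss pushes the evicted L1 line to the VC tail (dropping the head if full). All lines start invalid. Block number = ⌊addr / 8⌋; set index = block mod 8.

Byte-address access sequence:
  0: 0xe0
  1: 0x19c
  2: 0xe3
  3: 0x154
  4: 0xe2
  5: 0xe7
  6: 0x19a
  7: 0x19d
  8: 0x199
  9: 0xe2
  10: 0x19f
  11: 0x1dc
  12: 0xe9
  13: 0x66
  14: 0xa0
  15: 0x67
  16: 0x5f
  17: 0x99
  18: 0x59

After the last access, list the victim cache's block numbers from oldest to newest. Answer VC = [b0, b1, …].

0: 0xe0 (blk 28, set 4) → MISS  vc=[]
1: 0x19c (blk 51, set 3) → MISS  vc=[]
2: 0xe3 (blk 28, set 4) → L1-HIT  vc=[]
3: 0x154 (blk 42, set 2) → MISS  vc=[]
4: 0xe2 (blk 28, set 4) → L1-HIT  vc=[]
5: 0xe7 (blk 28, set 4) → L1-HIT  vc=[]
6: 0x19a (blk 51, set 3) → L1-HIT  vc=[]
7: 0x19d (blk 51, set 3) → L1-HIT  vc=[]
8: 0x199 (blk 51, set 3) → L1-HIT  vc=[]
9: 0xe2 (blk 28, set 4) → L1-HIT  vc=[]
10: 0x19f (blk 51, set 3) → L1-HIT  vc=[]
11: 0x1dc (blk 59, set 3) → MISS  vc=[51]
12: 0xe9 (blk 29, set 5) → MISS  vc=[51]
13: 0x66 (blk 12, set 4) → MISS  vc=[51, 28]
14: 0xa0 (blk 20, set 4) → MISS  vc=[51, 28, 12]
15: 0x67 (blk 12, set 4) → VC-HIT  vc=[51, 28, 20]
16: 0x5f (blk 11, set 3) → MISS  vc=[51, 28, 20, 59]
17: 0x99 (blk 19, set 3) → MISS  vc=[51, 28, 20, 59, 11]
18: 0x59 (blk 11, set 3) → VC-HIT  vc=[51, 28, 20, 59, 19]

VC = [51, 28, 20, 59, 19]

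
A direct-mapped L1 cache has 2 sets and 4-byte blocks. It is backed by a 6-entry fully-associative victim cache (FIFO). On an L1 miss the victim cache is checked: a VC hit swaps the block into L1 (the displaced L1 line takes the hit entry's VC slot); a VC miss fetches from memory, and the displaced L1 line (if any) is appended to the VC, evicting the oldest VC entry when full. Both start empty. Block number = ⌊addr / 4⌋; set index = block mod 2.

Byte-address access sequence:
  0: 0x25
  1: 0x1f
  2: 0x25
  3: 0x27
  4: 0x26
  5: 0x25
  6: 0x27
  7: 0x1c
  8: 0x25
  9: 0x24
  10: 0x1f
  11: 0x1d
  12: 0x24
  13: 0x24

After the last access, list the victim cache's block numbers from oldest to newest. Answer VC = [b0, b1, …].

0: 0x25 (blk 9, set 1) → MISS  vc=[]
1: 0x1f (blk 7, set 1) → MISS  vc=[9]
2: 0x25 (blk 9, set 1) → VC-HIT  vc=[7]
3: 0x27 (blk 9, set 1) → L1-HIT  vc=[7]
4: 0x26 (blk 9, set 1) → L1-HIT  vc=[7]
5: 0x25 (blk 9, set 1) → L1-HIT  vc=[7]
6: 0x27 (blk 9, set 1) → L1-HIT  vc=[7]
7: 0x1c (blk 7, set 1) → VC-HIT  vc=[9]
8: 0x25 (blk 9, set 1) → VC-HIT  vc=[7]
9: 0x24 (blk 9, set 1) → L1-HIT  vc=[7]
10: 0x1f (blk 7, set 1) → VC-HIT  vc=[9]
11: 0x1d (blk 7, set 1) → L1-HIT  vc=[9]
12: 0x24 (blk 9, set 1) → VC-HIT  vc=[7]
13: 0x24 (blk 9, set 1) → L1-HIT  vc=[7]

VC = [7]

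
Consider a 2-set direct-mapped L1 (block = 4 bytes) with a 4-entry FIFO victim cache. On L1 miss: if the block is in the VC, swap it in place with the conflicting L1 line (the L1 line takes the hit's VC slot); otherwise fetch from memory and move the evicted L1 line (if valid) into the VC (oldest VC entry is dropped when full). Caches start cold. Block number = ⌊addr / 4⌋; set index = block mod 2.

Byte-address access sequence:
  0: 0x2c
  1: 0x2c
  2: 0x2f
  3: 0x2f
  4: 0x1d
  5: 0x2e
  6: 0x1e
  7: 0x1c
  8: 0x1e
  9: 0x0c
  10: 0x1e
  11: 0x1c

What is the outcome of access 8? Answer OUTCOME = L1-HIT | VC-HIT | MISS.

#0 0x2c→b11/s1 MISS; vc=[]
#1 0x2c→b11/s1 L1-HIT; vc=[]
#2 0x2f→b11/s1 L1-HIT; vc=[]
#3 0x2f→b11/s1 L1-HIT; vc=[]
#4 0x1d→b7/s1 MISS; vc=[11]
#5 0x2e→b11/s1 VC-HIT; vc=[7]
#6 0x1e→b7/s1 VC-HIT; vc=[11]
#7 0x1c→b7/s1 L1-HIT; vc=[11]
#8 0x1e→b7/s1 L1-HIT; vc=[11]
#9 0xc→b3/s1 MISS; vc=[11,7]
#10 0x1e→b7/s1 VC-HIT; vc=[11,3]
#11 0x1c→b7/s1 L1-HIT; vc=[11,3]

OUTCOME = L1-HIT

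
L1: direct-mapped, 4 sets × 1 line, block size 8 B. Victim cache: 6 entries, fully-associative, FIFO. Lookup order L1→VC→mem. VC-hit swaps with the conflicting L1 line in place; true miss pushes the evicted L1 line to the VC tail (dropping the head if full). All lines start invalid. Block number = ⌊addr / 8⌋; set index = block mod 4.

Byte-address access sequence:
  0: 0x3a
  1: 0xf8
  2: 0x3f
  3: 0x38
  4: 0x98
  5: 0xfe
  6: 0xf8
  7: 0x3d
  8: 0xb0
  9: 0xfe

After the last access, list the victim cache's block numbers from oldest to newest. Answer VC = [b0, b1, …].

VC = [19, 7]

0: 0x3a (blk 7, set 3) → MISS  vc=[]
1: 0xf8 (blk 31, set 3) → MISS  vc=[7]
2: 0x3f (blk 7, set 3) → VC-HIT  vc=[31]
3: 0x38 (blk 7, set 3) → L1-HIT  vc=[31]
4: 0x98 (blk 19, set 3) → MISS  vc=[31, 7]
5: 0xfe (blk 31, set 3) → VC-HIT  vc=[19, 7]
6: 0xf8 (blk 31, set 3) → L1-HIT  vc=[19, 7]
7: 0x3d (blk 7, set 3) → VC-HIT  vc=[19, 31]
8: 0xb0 (blk 22, set 2) → MISS  vc=[19, 31]
9: 0xfe (blk 31, set 3) → VC-HIT  vc=[19, 7]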